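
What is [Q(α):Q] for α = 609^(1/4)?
[Q(α):Q] = 4

α is a root of x^4 - 609. By Eisenstein's criterion at the prime p = 3 (which divides the constant term 609 but p^2 = 9 does not, since 609 is squarefree), x^4 - 609 is irreducible over Q. Hence [Q(α):Q] = 4.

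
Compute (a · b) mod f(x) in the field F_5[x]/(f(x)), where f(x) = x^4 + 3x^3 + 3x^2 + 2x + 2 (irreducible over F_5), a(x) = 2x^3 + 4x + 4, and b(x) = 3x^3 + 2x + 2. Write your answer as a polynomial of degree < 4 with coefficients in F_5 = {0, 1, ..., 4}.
a · b ≡ 2x^3 + x^2 + 3x + 4 (mod f(x))

Multiply in F_5[x]: a(x)·b(x) = (2x^3 + 4x + 4)·(3x^3 + 2x + 2) = x^6 + x^4 + x^3 + 3x^2 + x + 3. This has degree ≥ 4, so divide by f(x) over F_5: x^6 + x^4 + x^3 + 3x^2 + x + 3 = (x^2 + 2x + 2)·(x^4 + 3x^3 + 3x^2 + 2x + 2) + (2x^3 + x^2 + 3x + 4). Hence a·b ≡ 2x^3 + x^2 + 3x + 4 (mod f). (F_5[x]/(f) is a field with 5^4 = 625 elements since f is irreducible of degree 4.)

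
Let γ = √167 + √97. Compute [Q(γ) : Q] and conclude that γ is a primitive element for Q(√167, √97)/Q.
[Q(γ) : Q] = 4 (equivalently, Q(γ) = Q(√167, √97))

Obviously Q(γ) ⊆ Q(√167, √97), and [Q(√167, √97):Q] = 4 (since 167, 97 are distinct squarefree integers > 1 with 16199 not a perfect square). To show equality we compute the minimal polynomial of γ. From γ = √167 + √97: γ^2 = 167 + 2√(16199) + 97 = 264 + 2√(16199), so γ^2 - 264 = 2√(16199); squaring, (γ^2 - 264)^2 = 4·16199, i.e. γ^4 - 528γ^2 + 69696 - 64796 = 0, i.e. γ^4 - 528γ^2 + 4900 = 0. So γ is a root of x^4 - 528x^2 + 4900. This polynomial is irreducible over Q: it has no rational root (each ±√167 ± √97 is irrational), and any factorization into two quadratics over Q would force √(16199) ∈ Q (pairing opposite roots) or √167, √97 ∈ Q (other pairings), all impossible. Hence [Q(γ):Q] = 4 = [Q(√167, √97):Q], so Q(γ) = Q(√167, √97).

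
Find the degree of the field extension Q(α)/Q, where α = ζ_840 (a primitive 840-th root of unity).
[Q(α):Q] = 192

The minimal polynomial of ζ_840 over Q is the 840-th cyclotomic polynomial Φ_840(x), which is irreducible over Q and has degree φ(840) = 192. Hence [Q(α):Q] = φ(840) = 192.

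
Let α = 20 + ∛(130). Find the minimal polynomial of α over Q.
m_α(x) = x^3 - 60x^2 + 1200x - 8130

Set β = α - 20 = ∛(130), so β^3 = 130. Then (α - 20)^3 - 130 = 0, i.e. α is a root of g(x) = (x - 20)^3 - 130 = x^3 - 60x^2 + 1200x - 8130. Since g(x) = h(x - 20) where h(x) = x^3 - 130, and h is irreducible over Q (because 130 is not a perfect cube, so h has no rational root, and a monic cubic with no rational root is irreducible), g is also irreducible (irreducibility is preserved under the substitution x → x - 20). Hence m_α(x) = x^3 - 60x^2 + 1200x - 8130.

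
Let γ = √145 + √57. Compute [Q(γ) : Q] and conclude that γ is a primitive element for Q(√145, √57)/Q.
[Q(γ) : Q] = 4 (equivalently, Q(γ) = Q(√145, √57))

Obviously Q(γ) ⊆ Q(√145, √57), and [Q(√145, √57):Q] = 4 (since 145, 57 are distinct squarefree integers > 1 with 8265 not a perfect square). To show equality we compute the minimal polynomial of γ. From γ = √145 + √57: γ^2 = 145 + 2√(8265) + 57 = 202 + 2√(8265), so γ^2 - 202 = 2√(8265); squaring, (γ^2 - 202)^2 = 4·8265, i.e. γ^4 - 404γ^2 + 40804 - 33060 = 0, i.e. γ^4 - 404γ^2 + 7744 = 0. So γ is a root of x^4 - 404x^2 + 7744. This polynomial is irreducible over Q: it has no rational root (each ±√145 ± √57 is irrational), and any factorization into two quadratics over Q would force √(8265) ∈ Q (pairing opposite roots) or √145, √57 ∈ Q (other pairings), all impossible. Hence [Q(γ):Q] = 4 = [Q(√145, √57):Q], so Q(γ) = Q(√145, √57).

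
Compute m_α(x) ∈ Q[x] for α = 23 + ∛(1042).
m_α(x) = x^3 - 69x^2 + 1587x - 13209

Set β = α - 23 = ∛(1042), so β^3 = 1042. Then (α - 23)^3 - 1042 = 0, i.e. α is a root of g(x) = (x - 23)^3 - 1042 = x^3 - 69x^2 + 1587x - 13209. Since g(x) = h(x - 23) where h(x) = x^3 - 1042, and h is irreducible over Q (because 1042 is not a perfect cube, so h has no rational root, and a monic cubic with no rational root is irreducible), g is also irreducible (irreducibility is preserved under the substitution x → x - 23). Hence m_α(x) = x^3 - 69x^2 + 1587x - 13209.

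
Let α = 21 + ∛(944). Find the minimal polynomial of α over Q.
m_α(x) = x^3 - 63x^2 + 1323x - 10205

Set β = α - 21 = ∛(944), so β^3 = 944. Then (α - 21)^3 - 944 = 0, i.e. α is a root of g(x) = (x - 21)^3 - 944 = x^3 - 63x^2 + 1323x - 10205. Since g(x) = h(x - 21) where h(x) = x^3 - 944, and h is irreducible over Q (because 944 is not a perfect cube, so h has no rational root, and a monic cubic with no rational root is irreducible), g is also irreducible (irreducibility is preserved under the substitution x → x - 21). Hence m_α(x) = x^3 - 63x^2 + 1323x - 10205.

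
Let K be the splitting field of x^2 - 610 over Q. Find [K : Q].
[K : Q] = 2

f(x) = x^2 - 610 factors as (x - √610)(x + √610). The splitting field is K = Q(√610). Since 610 is squarefree and > 1, it is not a perfect square, so x^2 - 610 is irreducible over Q and [Q(√610) : Q] = 2. Hence [K : Q] = 2.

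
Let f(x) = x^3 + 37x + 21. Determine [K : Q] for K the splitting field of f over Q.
[K : Q] = 6

By the rational root test, any rational root of the monic integer polynomial f(x) = x^3 + 37x + 21 must be an integer dividing the constant term 21, i.e. one of ±{1, 3, 7, 21}. Evaluating: f(1) = 59, f(-1) = -17, f(3) = 159, f(-3) = -117, f(7) = 623, f(-7) = -581, f(21) = 10059, f(-21) = -10017; none is 0, so f has no rational root and is therefore irreducible over Q (a cubic with no linear factor over a field is irreducible). For an irreducible cubic, the Galois group is A_3 or S_3 according as the discriminant disc(f) = -4a^3 - 27b^2 = -4·(37)^3 - 27·(21)^2 = -214519 is or is not a square in Q. Here disc(f) = -214519 is not a perfect square in Q, so the Galois group of f over Q is not contained in A_3 and must be all of S_3. The splitting field has degree |S_3| = 6 over Q, so [K : Q] = 6.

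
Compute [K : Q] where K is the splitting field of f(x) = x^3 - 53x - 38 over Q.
[K : Q] = 6

By the rational root test, any rational root of the monic integer polynomial f(x) = x^3 - 53x - 38 must be an integer dividing the constant term -38, i.e. one of ±{1, 2, 19, 38}. Evaluating: f(1) = -90, f(-1) = 14, f(2) = -136, f(-2) = 60, f(19) = 5814, f(-19) = -5890, f(38) = 52820, f(-38) = -52896; none is 0, so f has no rational root and is therefore irreducible over Q (a cubic with no linear factor over a field is irreducible). For an irreducible cubic, the Galois group is A_3 or S_3 according as the discriminant disc(f) = -4a^3 - 27b^2 = -4·(-53)^3 - 27·(-38)^2 = 556520 is or is not a square in Q. Here disc(f) = 556520 is not a perfect square in Q, so the Galois group of f over Q is not contained in A_3 and must be all of S_3. The splitting field has degree |S_3| = 6 over Q, so [K : Q] = 6.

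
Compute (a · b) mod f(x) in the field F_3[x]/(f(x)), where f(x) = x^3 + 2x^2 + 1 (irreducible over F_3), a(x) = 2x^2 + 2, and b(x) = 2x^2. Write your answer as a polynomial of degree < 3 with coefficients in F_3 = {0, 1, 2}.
a · b ≡ 2x^2 + 2x + 2 (mod f(x))

Multiply in F_3[x]: a(x)·b(x) = (2x^2 + 2)·(2x^2) = x^4 + x^2. This has degree ≥ 3, so divide by f(x) over F_3: x^4 + x^2 = (x + 1)·(x^3 + 2x^2 + 1) + (2x^2 + 2x + 2). Hence a·b ≡ 2x^2 + 2x + 2 (mod f). (F_3[x]/(f) is a field with 3^3 = 27 elements since f is irreducible of degree 3.)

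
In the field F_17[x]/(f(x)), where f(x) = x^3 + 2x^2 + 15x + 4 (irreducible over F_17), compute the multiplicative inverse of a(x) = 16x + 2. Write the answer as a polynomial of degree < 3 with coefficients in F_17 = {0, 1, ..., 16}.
a(x)^(-1) ≡ 16x^2 + 13x + 11 (mod f(x))

Since f is irreducible over F_17, F_17[x]/(f) is a field and a(x) ≠ 0 has an inverse. Apply the extended Euclidean algorithm to f(x) and a(x) in F_17[x]: f(x) = (16x^2 + 13x + 11)·a(x) + (16). The last nonzero remainder is the constant 16 = gcd(f, a) in F_17. Back-substituting through the division chain expresses 16 = s(x)·a(x) + t(x)·f(x) with s(x) ≡ x^2 + 4x + 6 (mod f), so (x^2 + 4x + 6)·a(x) ≡ 16 (mod f). Multiplying by 16^(-1) ≡ 16 in F_17 gives a(x)^(-1) ≡ 16·(x^2 + 4x + 6) ≡ 16x^2 + 13x + 11 (mod f). Check: (16x + 2)·(16x^2 + 13x + 11) = x^3 + 2x^2 + 15x + 5 ≡ 1 (mod x^3 + 2x^2 + 15x + 4).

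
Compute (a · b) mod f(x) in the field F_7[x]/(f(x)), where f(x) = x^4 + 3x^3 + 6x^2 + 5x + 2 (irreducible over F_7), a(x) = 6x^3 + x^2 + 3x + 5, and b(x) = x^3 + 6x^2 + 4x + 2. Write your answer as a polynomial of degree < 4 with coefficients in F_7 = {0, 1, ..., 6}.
a · b ≡ 5x^3 + 3x^2 + x + 4 (mod f(x))

Multiply in F_7[x]: a(x)·b(x) = (6x^3 + x^2 + 3x + 5)·(x^3 + 6x^2 + 4x + 2) = 6x^6 + 2x^5 + 5x^4 + 4x^3 + 2x^2 + 5x + 3. This has degree ≥ 4, so divide by f(x) over F_7: 6x^6 + 2x^5 + 5x^4 + 4x^3 + 2x^2 + 5x + 3 = (6x^2 + 5x + 3)·(x^4 + 3x^3 + 6x^2 + 5x + 2) + (5x^3 + 3x^2 + x + 4). Hence a·b ≡ 5x^3 + 3x^2 + x + 4 (mod f). (F_7[x]/(f) is a field with 7^4 = 2401 elements since f is irreducible of degree 4.)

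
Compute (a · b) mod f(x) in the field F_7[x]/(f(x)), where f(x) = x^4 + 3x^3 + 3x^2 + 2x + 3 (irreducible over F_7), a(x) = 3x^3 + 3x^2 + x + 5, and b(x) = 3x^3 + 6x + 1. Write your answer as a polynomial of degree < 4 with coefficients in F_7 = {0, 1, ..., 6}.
a · b ≡ 5x^3 + 3x + 1 (mod f(x))

Multiply in F_7[x]: a(x)·b(x) = (3x^3 + 3x^2 + x + 5)·(3x^3 + 6x + 1) = 2x^6 + 2x^5 + x^3 + 2x^2 + 3x + 5. This has degree ≥ 4, so divide by f(x) over F_7: 2x^6 + 2x^5 + x^3 + 2x^2 + 3x + 5 = (2x^2 + 3x + 6)·(x^4 + 3x^3 + 3x^2 + 2x + 3) + (5x^3 + 3x + 1). Hence a·b ≡ 5x^3 + 3x + 1 (mod f). (F_7[x]/(f) is a field with 7^4 = 2401 elements since f is irreducible of degree 4.)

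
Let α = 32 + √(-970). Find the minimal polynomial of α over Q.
m_α(x) = x^2 - 64x + 1994

From α - 32 = √(-970), squaring gives (α - 32)^2 = -970, i.e. α^2 - 64α + 1024 = -970, so α^2 - 64α + 1994 = 0. The discriminant of x^2 - 64x + 1994 is (-64)^2 - 4·(1994) = 4096 - 7976 = -3880, and 4·(-970) is not a perfect square in Q since -970 is squarefree and ≠ 1. Hence x^2 - 64x + 1994 is irreducible over Q and is the minimal polynomial of α.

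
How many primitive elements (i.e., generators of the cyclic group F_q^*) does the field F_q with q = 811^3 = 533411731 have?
There are φ(533411730) = 134369280 primitive elements

F_q^* is cyclic of order q - 1 = 533411730. A cyclic group of order m has exactly φ(m) generators. Here m = 533411730 = 2 · 3^5 · 5 · 31 · 73 · 97, so the number of primitive elements is φ(533411730) = 134369280.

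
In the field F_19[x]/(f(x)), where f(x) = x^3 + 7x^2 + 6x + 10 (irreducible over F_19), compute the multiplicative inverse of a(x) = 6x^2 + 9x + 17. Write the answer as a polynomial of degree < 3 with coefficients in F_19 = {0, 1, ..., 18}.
a(x)^(-1) ≡ 10x^2 + 7x + 5 (mod f(x))

Since f is irreducible over F_19, F_19[x]/(f) is a field and a(x) ≠ 0 has an inverse. Apply the extended Euclidean algorithm to f(x) and a(x) in F_19[x]: f(x) = (16x + 12)·a(x) + (6x + 15);  a(x) = (x + 18)·(6x + 15) + (13). The last nonzero remainder is the constant 13 = gcd(f, a) in F_19. Back-substituting through the division chain expresses 13 = s(x)·a(x) + t(x)·f(x) with s(x) ≡ 16x^2 + 15x + 8 (mod f), so (16x^2 + 15x + 8)·a(x) ≡ 13 (mod f). Multiplying by 13^(-1) ≡ 3 in F_19 gives a(x)^(-1) ≡ 3·(16x^2 + 15x + 8) ≡ 10x^2 + 7x + 5 (mod f). Check: (6x^2 + 9x + 17)·(10x^2 + 7x + 5) = 3x^4 + 18x^3 + 16x^2 + 12x + 9 ≡ 1 (mod x^3 + 7x^2 + 6x + 10).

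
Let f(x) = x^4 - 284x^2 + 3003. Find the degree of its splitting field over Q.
[K : Q] = 4

Solving the quadratic in x^2: x^2 = (284 ± √(284^2 - 4·3003))/2 = (284 ± √68644)/2 = (284 ± 262)/2, giving x^2 = 273 or x^2 = 11. So f(x) = (x^2 - 273)(x^2 - 11) and the roots of f are ±√273, ±√11. Hence the splitting field is K = Q(√273, √11). Since 273 and 11 are distinct squarefree integers > 1, their product 3003 is not a perfect square, so √11 ∉ Q(√273). By the tower law [K:Q] = [Q(√273,√11):Q(√273)] · [Q(√273):Q] = 2 · 2 = 4.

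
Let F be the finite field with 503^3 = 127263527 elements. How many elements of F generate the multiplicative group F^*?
There are φ(127263526) = 58500000 primitive elements

F_q^* is cyclic of order q - 1 = 127263526. A cyclic group of order m has exactly φ(m) generators. Here m = 127263526 = 2 · 13 · 251 · 19501, so the number of primitive elements is φ(127263526) = 58500000.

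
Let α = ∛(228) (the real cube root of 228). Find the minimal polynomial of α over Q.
m_α(x) = x^3 - 228

α satisfies α^3 = 228, so x^3 - 228 annihilates α. By the rational root test, a rational root p/q (in lowest terms) of x^3 - 228 would satisfy p^3 = 228 q^3, forcing q = 1 and p^3 = 228; but 228 is not a perfect cube, contradiction. A monic cubic over Q with no rational root is irreducible (any nontrivial factorization would include a linear factor). Hence x^3 - 228 is the minimal polynomial of α, and in particular [Q(α):Q] = 3.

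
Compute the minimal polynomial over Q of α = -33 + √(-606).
m_α(x) = x^2 + 66x + 1695

From α + 33 = √(-606), squaring gives (α + 33)^2 = -606, i.e. α^2 + 66α + 1089 = -606, so α^2 + 66α + 1695 = 0. The discriminant of x^2 + 66x + 1695 is (66)^2 - 4·(1695) = 4356 - 6780 = -2424, and 4·(-606) is not a perfect square in Q since -606 is squarefree and ≠ 1. Hence x^2 + 66x + 1695 is irreducible over Q and is the minimal polynomial of α.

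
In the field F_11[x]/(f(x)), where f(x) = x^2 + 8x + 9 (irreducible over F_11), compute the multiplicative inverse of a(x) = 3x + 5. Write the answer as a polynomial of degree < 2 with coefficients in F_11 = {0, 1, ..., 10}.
a(x)^(-1) ≡ x + 10 (mod f(x))

Since f is irreducible over F_11, F_11[x]/(f) is a field and a(x) ≠ 0 has an inverse. Apply the extended Euclidean algorithm to f(x) and a(x) in F_11[x]: f(x) = (4x + 7)·a(x) + (7). The last nonzero remainder is the constant 7 = gcd(f, a) in F_11. Back-substituting through the division chain expresses 7 = s(x)·a(x) + t(x)·f(x) with s(x) ≡ 7x + 4 (mod f), so (7x + 4)·a(x) ≡ 7 (mod f). Multiplying by 7^(-1) ≡ 8 in F_11 gives a(x)^(-1) ≡ 8·(7x + 4) ≡ x + 10 (mod f). Check: (3x + 5)·(x + 10) = 3x^2 + 2x + 6 ≡ 1 (mod x^2 + 8x + 9).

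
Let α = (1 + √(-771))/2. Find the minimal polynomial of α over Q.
m_α(x) = x^2 - x + 193

From 2α - 1 = √(-771), squaring gives (2α - 1)^2 = -771, i.e. 4α^2 - 4α + 1 = -771, so α^2 - α + (1 + 771)/4 = 0. Since -771 ≡ 1 (mod 4), (1 + 771)/4 = 193 ∈ Z. The polynomial x^2 - x + 193 has discriminant 1 - 4·(193) = -771, which is not a perfect square in Q (d = -771 is squarefree and ≠ 1), so x^2 - x + 193 is irreducible over Q. It is the minimal polynomial of α.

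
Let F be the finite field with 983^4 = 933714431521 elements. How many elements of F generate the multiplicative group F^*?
There are φ(933714431520) = 223744819200 primitive elements

F_q^* is cyclic of order q - 1 = 933714431520. A cyclic group of order m has exactly φ(m) generators. Here m = 933714431520 = 2^5 · 3 · 5 · 13 · 41 · 491 · 7433, so the number of primitive elements is φ(933714431520) = 223744819200.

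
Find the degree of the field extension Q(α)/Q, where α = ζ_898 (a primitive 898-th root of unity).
[Q(α):Q] = 448

The minimal polynomial of ζ_898 over Q is the 898-th cyclotomic polynomial Φ_898(x), which is irreducible over Q and has degree φ(898) = 448. Hence [Q(α):Q] = φ(898) = 448.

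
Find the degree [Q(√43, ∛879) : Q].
[Q(√43, ∛879) : Q] = 6

Let L = Q(√43, ∛879). Since Q(√43) ⊂ L and [Q(√43):Q] = 2, the tower law gives 2 | [L:Q]. Likewise Q(∛879) ⊂ L with [Q(∛879):Q] = 3 (because 879 is not a perfect cube), so 3 | [L:Q]. As gcd(2,3) = 1, [L:Q] is divisible by 6. Conversely L is generated over Q by √43 and ∛879, so [L:Q] ≤ 2·3 = 6. Therefore [Q(√43, ∛879) : Q] = 6.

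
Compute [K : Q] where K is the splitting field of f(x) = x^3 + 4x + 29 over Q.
[K : Q] = 6

By the rational root test, any rational root of the monic integer polynomial f(x) = x^3 + 4x + 29 must be an integer dividing the constant term 29, i.e. one of ±{1, 29}. Evaluating: f(1) = 34, f(-1) = 24, f(29) = 24534, f(-29) = -24476; none is 0, so f has no rational root and is therefore irreducible over Q (a cubic with no linear factor over a field is irreducible). For an irreducible cubic, the Galois group is A_3 or S_3 according as the discriminant disc(f) = -4a^3 - 27b^2 = -4·(4)^3 - 27·(29)^2 = -22963 is or is not a square in Q. Here disc(f) = -22963 is not a perfect square in Q, so the Galois group of f over Q is not contained in A_3 and must be all of S_3. The splitting field has degree |S_3| = 6 over Q, so [K : Q] = 6.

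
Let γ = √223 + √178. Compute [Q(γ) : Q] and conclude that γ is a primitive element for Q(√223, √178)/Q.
[Q(γ) : Q] = 4 (equivalently, Q(γ) = Q(√223, √178))

Obviously Q(γ) ⊆ Q(√223, √178), and [Q(√223, √178):Q] = 4 (since 223, 178 are distinct squarefree integers > 1 with 39694 not a perfect square). To show equality we compute the minimal polynomial of γ. From γ = √223 + √178: γ^2 = 223 + 2√(39694) + 178 = 401 + 2√(39694), so γ^2 - 401 = 2√(39694); squaring, (γ^2 - 401)^2 = 4·39694, i.e. γ^4 - 802γ^2 + 160801 - 158776 = 0, i.e. γ^4 - 802γ^2 + 2025 = 0. So γ is a root of x^4 - 802x^2 + 2025. This polynomial is irreducible over Q: it has no rational root (each ±√223 ± √178 is irrational), and any factorization into two quadratics over Q would force √(39694) ∈ Q (pairing opposite roots) or √223, √178 ∈ Q (other pairings), all impossible. Hence [Q(γ):Q] = 4 = [Q(√223, √178):Q], so Q(γ) = Q(√223, √178).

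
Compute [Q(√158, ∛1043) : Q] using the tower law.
[Q(√158, ∛1043) : Q] = 6

Let L = Q(√158, ∛1043). Since Q(√158) ⊂ L and [Q(√158):Q] = 2, the tower law gives 2 | [L:Q]. Likewise Q(∛1043) ⊂ L with [Q(∛1043):Q] = 3 (because 1043 is not a perfect cube), so 3 | [L:Q]. As gcd(2,3) = 1, [L:Q] is divisible by 6. Conversely L is generated over Q by √158 and ∛1043, so [L:Q] ≤ 2·3 = 6. Therefore [Q(√158, ∛1043) : Q] = 6.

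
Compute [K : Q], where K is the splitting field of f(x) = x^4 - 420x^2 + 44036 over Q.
[K : Q] = 4

Solving the quadratic in x^2: x^2 = (420 ± √(420^2 - 4·44036))/2 = (420 ± √256)/2 = (420 ± 16)/2, giving x^2 = 202 or x^2 = 218. So f(x) = (x^2 - 202)(x^2 - 218) and the roots of f are ±√202, ±√218. Hence the splitting field is K = Q(√202, √218). Since 202 and 218 are distinct squarefree integers > 1, their product 44036 is not a perfect square, so √218 ∉ Q(√202). By the tower law [K:Q] = [Q(√202,√218):Q(√202)] · [Q(√202):Q] = 2 · 2 = 4.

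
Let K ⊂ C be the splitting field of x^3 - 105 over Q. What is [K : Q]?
[K : Q] = 6

The roots of x^3 - 105 are ∛105, ω∛105, ω^2∛105 where ω = e^(2πi/3) is a primitive cube root of unity, so K = Q(∛105, ω). Now [Q(∛105):Q] = 3 (since 105 is not a perfect cube, x^3 - 105 is irreducible) and [Q(ω):Q] = 2. Both 2 and 3 divide [K:Q], and [K:Q] ≤ 3·2 = 6, so [K:Q] = 6. (Equivalently: Q(∛105) ⊂ R but ω ∉ R, so [K : Q(∛105)] = 2.)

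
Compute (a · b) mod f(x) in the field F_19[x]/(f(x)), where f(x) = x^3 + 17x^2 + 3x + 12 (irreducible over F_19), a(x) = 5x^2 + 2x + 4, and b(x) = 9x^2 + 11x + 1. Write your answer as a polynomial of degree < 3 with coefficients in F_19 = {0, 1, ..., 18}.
a · b ≡ 7x^2 + 5x + 5 (mod f(x))

Multiply in F_19[x]: a(x)·b(x) = (5x^2 + 2x + 4)·(9x^2 + 11x + 1) = 7x^4 + 16x^3 + 6x^2 + 8x + 4. This has degree ≥ 3, so divide by f(x) over F_19: 7x^4 + 16x^3 + 6x^2 + 8x + 4 = (7x + 11)·(x^3 + 17x^2 + 3x + 12) + (7x^2 + 5x + 5). Hence a·b ≡ 7x^2 + 5x + 5 (mod f). (F_19[x]/(f) is a field with 19^3 = 6859 elements since f is irreducible of degree 3.)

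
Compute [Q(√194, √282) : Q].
[Q(√194, √282) : Q] = 4

[Q(√194):Q] = 2 (min poly x^2 - 194, irreducible since 194 is squarefree > 1). For the top step, suppose √282 ∈ Q(√194), say √282 = c + d√194 with c, d ∈ Q. Squaring: 282 = c^2 + 194d^2 + 2cd√194. Since √194 ∉ Q this forces 2cd = 0. If d = 0 then √282 = c ∈ Q, contradicting 282 squarefree > 1. If c = 0 then 282 = 194d^2, so 194·282 = (194d)^2 is a perfect square in Q — but 194·282 = 54708 is not a perfect square (since 194 and 282 are distinct squarefree integers). Contradiction. Hence √282 ∉ Q(√194), so x^2 - 282 stays irreducible over Q(√194) and [Q(√194, √282) : Q(√194)] = 2. By the tower law, [Q(√194, √282) : Q] = 2 · 2 = 4.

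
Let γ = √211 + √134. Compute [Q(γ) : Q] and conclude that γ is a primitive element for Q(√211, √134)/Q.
[Q(γ) : Q] = 4 (equivalently, Q(γ) = Q(√211, √134))

Obviously Q(γ) ⊆ Q(√211, √134), and [Q(√211, √134):Q] = 4 (since 211, 134 are distinct squarefree integers > 1 with 28274 not a perfect square). To show equality we compute the minimal polynomial of γ. From γ = √211 + √134: γ^2 = 211 + 2√(28274) + 134 = 345 + 2√(28274), so γ^2 - 345 = 2√(28274); squaring, (γ^2 - 345)^2 = 4·28274, i.e. γ^4 - 690γ^2 + 119025 - 113096 = 0, i.e. γ^4 - 690γ^2 + 5929 = 0. So γ is a root of x^4 - 690x^2 + 5929. This polynomial is irreducible over Q: it has no rational root (each ±√211 ± √134 is irrational), and any factorization into two quadratics over Q would force √(28274) ∈ Q (pairing opposite roots) or √211, √134 ∈ Q (other pairings), all impossible. Hence [Q(γ):Q] = 4 = [Q(√211, √134):Q], so Q(γ) = Q(√211, √134).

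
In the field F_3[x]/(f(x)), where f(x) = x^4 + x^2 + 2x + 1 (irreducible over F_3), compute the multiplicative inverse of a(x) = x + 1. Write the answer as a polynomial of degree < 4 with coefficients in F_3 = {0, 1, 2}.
a(x)^(-1) ≡ 2x^3 + x^2 + x (mod f(x))

Since f is irreducible over F_3, F_3[x]/(f) is a field and a(x) ≠ 0 has an inverse. Apply the extended Euclidean algorithm to f(x) and a(x) in F_3[x]: f(x) = (x^3 + 2x^2 + 2x)·a(x) + (1). The last nonzero remainder is the constant 1 = gcd(f, a) in F_3. Back-substituting through the division chain expresses 1 = s(x)·a(x) + t(x)·f(x) with s(x) ≡ 2x^3 + x^2 + x (mod f), so a(x)^(-1) ≡ s(x) = 2x^3 + x^2 + x (mod f). Check: (x + 1)·(2x^3 + x^2 + x) = 2x^4 + 2x^2 + x ≡ 1 (mod x^4 + x^2 + 2x + 1).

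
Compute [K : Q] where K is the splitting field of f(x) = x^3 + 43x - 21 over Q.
[K : Q] = 6

By the rational root test, any rational root of the monic integer polynomial f(x) = x^3 + 43x - 21 must be an integer dividing the constant term -21, i.e. one of ±{1, 3, 7, 21}. Evaluating: f(1) = 23, f(-1) = -65, f(3) = 135, f(-3) = -177, f(7) = 623, f(-7) = -665, f(21) = 10143, f(-21) = -10185; none is 0, so f has no rational root and is therefore irreducible over Q (a cubic with no linear factor over a field is irreducible). For an irreducible cubic, the Galois group is A_3 or S_3 according as the discriminant disc(f) = -4a^3 - 27b^2 = -4·(43)^3 - 27·(-21)^2 = -329935 is or is not a square in Q. Here disc(f) = -329935 is not a perfect square in Q, so the Galois group of f over Q is not contained in A_3 and must be all of S_3. The splitting field has degree |S_3| = 6 over Q, so [K : Q] = 6.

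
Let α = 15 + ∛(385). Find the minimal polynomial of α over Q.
m_α(x) = x^3 - 45x^2 + 675x - 3760

Set β = α - 15 = ∛(385), so β^3 = 385. Then (α - 15)^3 - 385 = 0, i.e. α is a root of g(x) = (x - 15)^3 - 385 = x^3 - 45x^2 + 675x - 3760. Since g(x) = h(x - 15) where h(x) = x^3 - 385, and h is irreducible over Q (because 385 is not a perfect cube, so h has no rational root, and a monic cubic with no rational root is irreducible), g is also irreducible (irreducibility is preserved under the substitution x → x - 15). Hence m_α(x) = x^3 - 45x^2 + 675x - 3760.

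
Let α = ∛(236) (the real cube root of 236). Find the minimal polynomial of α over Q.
m_α(x) = x^3 - 236

α satisfies α^3 = 236, so x^3 - 236 annihilates α. By the rational root test, a rational root p/q (in lowest terms) of x^3 - 236 would satisfy p^3 = 236 q^3, forcing q = 1 and p^3 = 236; but 236 is not a perfect cube, contradiction. A monic cubic over Q with no rational root is irreducible (any nontrivial factorization would include a linear factor). Hence x^3 - 236 is the minimal polynomial of α, and in particular [Q(α):Q] = 3.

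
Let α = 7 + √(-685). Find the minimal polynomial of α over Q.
m_α(x) = x^2 - 14x + 734

From α - 7 = √(-685), squaring gives (α - 7)^2 = -685, i.e. α^2 - 14α + 49 = -685, so α^2 - 14α + 734 = 0. The discriminant of x^2 - 14x + 734 is (-14)^2 - 4·(734) = 196 - 2936 = -2740, and 4·(-685) is not a perfect square in Q since -685 is squarefree and ≠ 1. Hence x^2 - 14x + 734 is irreducible over Q and is the minimal polynomial of α.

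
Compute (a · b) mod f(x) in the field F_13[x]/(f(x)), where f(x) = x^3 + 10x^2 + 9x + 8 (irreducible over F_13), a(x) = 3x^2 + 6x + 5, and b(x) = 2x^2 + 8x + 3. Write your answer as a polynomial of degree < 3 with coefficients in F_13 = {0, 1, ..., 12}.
a · b ≡ 6x^2 + 5x + 12 (mod f(x))

Multiply in F_13[x]: a(x)·b(x) = (3x^2 + 6x + 5)·(2x^2 + 8x + 3) = 6x^4 + 10x^3 + 2x^2 + 6x + 2. This has degree ≥ 3, so divide by f(x) over F_13: 6x^4 + 10x^3 + 2x^2 + 6x + 2 = (6x + 2)·(x^3 + 10x^2 + 9x + 8) + (6x^2 + 5x + 12). Hence a·b ≡ 6x^2 + 5x + 12 (mod f). (F_13[x]/(f) is a field with 13^3 = 2197 elements since f is irreducible of degree 3.)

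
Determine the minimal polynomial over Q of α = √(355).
m_α(x) = x^2 - 355

α satisfies α^2 - 355 = 0, so x^2 - 355 annihilates α. Since d = 355 is squarefree and ≠ 1, it is not a perfect square in Q, so x^2 - 355 has no rational root and is therefore irreducible over Q (a degree-2 polynomial over a field is irreducible iff it has no root). Hence m_α(x) = x^2 - 355.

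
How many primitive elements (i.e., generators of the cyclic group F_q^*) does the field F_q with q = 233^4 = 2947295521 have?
There are φ(2947295520) = 681246720 primitive elements

F_q^* is cyclic of order q - 1 = 2947295520. A cyclic group of order m has exactly φ(m) generators. Here m = 2947295520 = 2^5 · 3^2 · 5 · 13 · 29 · 61 · 89, so the number of primitive elements is φ(2947295520) = 681246720.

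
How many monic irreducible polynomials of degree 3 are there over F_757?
There are 144599112 monic irreducible polynomials of degree 3 over F_757

Each element of F_{757^3} that lies in no proper subfield is a root of exactly one monic irreducible of degree 3 over F_757, and each such polynomial has 3 distinct roots in F_{757^3}. By Möbius inversion the count is N_757(3) = (1/3) Σ_{d|3} μ(3/d) · 757^d = (1/3)(μ(3)·757^1 + μ(1)·757^3) = 433797336/3 = 144599112.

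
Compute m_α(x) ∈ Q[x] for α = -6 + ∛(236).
m_α(x) = x^3 + 18x^2 + 108x - 20

Set β = α + 6 = ∛(236), so β^3 = 236. Then (α + 6)^3 - 236 = 0, i.e. α is a root of g(x) = (x + 6)^3 - 236 = x^3 + 18x^2 + 108x - 20. Since g(x) = h(x + 6) where h(x) = x^3 - 236, and h is irreducible over Q (because 236 is not a perfect cube, so h has no rational root, and a monic cubic with no rational root is irreducible), g is also irreducible (irreducibility is preserved under the substitution x → x + 6). Hence m_α(x) = x^3 + 18x^2 + 108x - 20.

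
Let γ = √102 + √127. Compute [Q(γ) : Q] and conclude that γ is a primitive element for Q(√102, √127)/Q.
[Q(γ) : Q] = 4 (equivalently, Q(γ) = Q(√102, √127))

Obviously Q(γ) ⊆ Q(√102, √127), and [Q(√102, √127):Q] = 4 (since 102, 127 are distinct squarefree integers > 1 with 12954 not a perfect square). To show equality we compute the minimal polynomial of γ. From γ = √102 + √127: γ^2 = 102 + 2√(12954) + 127 = 229 + 2√(12954), so γ^2 - 229 = 2√(12954); squaring, (γ^2 - 229)^2 = 4·12954, i.e. γ^4 - 458γ^2 + 52441 - 51816 = 0, i.e. γ^4 - 458γ^2 + 625 = 0. So γ is a root of x^4 - 458x^2 + 625. This polynomial is irreducible over Q: it has no rational root (each ±√102 ± √127 is irrational), and any factorization into two quadratics over Q would force √(12954) ∈ Q (pairing opposite roots) or √102, √127 ∈ Q (other pairings), all impossible. Hence [Q(γ):Q] = 4 = [Q(√102, √127):Q], so Q(γ) = Q(√102, √127).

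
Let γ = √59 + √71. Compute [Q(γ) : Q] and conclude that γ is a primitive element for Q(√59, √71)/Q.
[Q(γ) : Q] = 4 (equivalently, Q(γ) = Q(√59, √71))

Obviously Q(γ) ⊆ Q(√59, √71), and [Q(√59, √71):Q] = 4 (since 59, 71 are distinct squarefree integers > 1 with 4189 not a perfect square). To show equality we compute the minimal polynomial of γ. From γ = √59 + √71: γ^2 = 59 + 2√(4189) + 71 = 130 + 2√(4189), so γ^2 - 130 = 2√(4189); squaring, (γ^2 - 130)^2 = 4·4189, i.e. γ^4 - 260γ^2 + 16900 - 16756 = 0, i.e. γ^4 - 260γ^2 + 144 = 0. So γ is a root of x^4 - 260x^2 + 144. This polynomial is irreducible over Q: it has no rational root (each ±√59 ± √71 is irrational), and any factorization into two quadratics over Q would force √(4189) ∈ Q (pairing opposite roots) or √59, √71 ∈ Q (other pairings), all impossible. Hence [Q(γ):Q] = 4 = [Q(√59, √71):Q], so Q(γ) = Q(√59, √71).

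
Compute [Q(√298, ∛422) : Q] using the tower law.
[Q(√298, ∛422) : Q] = 6

Let L = Q(√298, ∛422). Since Q(√298) ⊂ L and [Q(√298):Q] = 2, the tower law gives 2 | [L:Q]. Likewise Q(∛422) ⊂ L with [Q(∛422):Q] = 3 (because 422 is not a perfect cube), so 3 | [L:Q]. As gcd(2,3) = 1, [L:Q] is divisible by 6. Conversely L is generated over Q by √298 and ∛422, so [L:Q] ≤ 2·3 = 6. Therefore [Q(√298, ∛422) : Q] = 6.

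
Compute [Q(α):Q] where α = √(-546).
[Q(α):Q] = 2

[Q(α):Q] equals the degree of the minimal polynomial of α. Here α^2 = -546 and x^2 + 546 is irreducible (d = -546 is squarefree, ≠ 1, hence not a square), so deg(m_α) = 2. Thus [Q(α):Q] = 2.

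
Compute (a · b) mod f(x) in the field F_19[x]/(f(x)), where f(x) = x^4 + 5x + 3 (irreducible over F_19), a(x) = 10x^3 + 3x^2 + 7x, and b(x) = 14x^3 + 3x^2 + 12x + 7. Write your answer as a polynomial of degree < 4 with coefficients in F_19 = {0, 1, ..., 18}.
a · b ≡ 16x^3 + 9x^2 + 9x + 3 (mod f(x))

Multiply in F_19[x]: a(x)·b(x) = (10x^3 + 3x^2 + 7x)·(14x^3 + 3x^2 + 12x + 7) = 7x^6 + 15x^5 + 18x^4 + 13x^3 + 10x^2 + 11x. This has degree ≥ 4, so divide by f(x) over F_19: 7x^6 + 15x^5 + 18x^4 + 13x^3 + 10x^2 + 11x = (7x^2 + 15x + 18)·(x^4 + 5x + 3) + (16x^3 + 9x^2 + 9x + 3). Hence a·b ≡ 16x^3 + 9x^2 + 9x + 3 (mod f). (F_19[x]/(f) is a field with 19^4 = 130321 elements since f is irreducible of degree 4.)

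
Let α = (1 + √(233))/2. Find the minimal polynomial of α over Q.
m_α(x) = x^2 - x - 58

From 2α - 1 = √(233), squaring gives (2α - 1)^2 = 233, i.e. 4α^2 - 4α + 1 = 233, so α^2 - α + (1 - 233)/4 = 0. Since 233 ≡ 1 (mod 4), (1 - 233)/4 = -58 ∈ Z. The polynomial x^2 - x - 58 has discriminant 1 - 4·(-58) = 233, which is not a perfect square in Q (d = 233 is squarefree and ≠ 1), so x^2 - x - 58 is irreducible over Q. It is the minimal polynomial of α.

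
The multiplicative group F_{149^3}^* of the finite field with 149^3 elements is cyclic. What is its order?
|F_{149^3}^*| = 3307948

F_{149^3} has 149^3 = 3307949 elements; its multiplicative group consists of all nonzero elements, so |F_{149^3}^*| = 3307949 - 1 = 3307948. (It is cyclic since any finite subgroup of the multiplicative group of a field is cyclic.)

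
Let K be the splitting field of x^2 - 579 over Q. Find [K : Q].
[K : Q] = 2

f(x) = x^2 - 579 factors as (x - √579)(x + √579). The splitting field is K = Q(√579). Since 579 is squarefree and > 1, it is not a perfect square, so x^2 - 579 is irreducible over Q and [Q(√579) : Q] = 2. Hence [K : Q] = 2.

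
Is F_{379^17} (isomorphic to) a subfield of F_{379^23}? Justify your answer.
No: F_{379^17} is not a subfield of F_{379^23}

F_{p^m} embeds in F_{p^n} iff m | n. Here 17 ∤ 23 (since 23 = 1·17 + 6 with remainder 6 ≠ 0), so F_{379^17} is not a subfield of F_{379^23}. Equivalently: if it were, the tower law would give 17 = [F_{379^17}:F_379] dividing [F_{379^23}:F_379] = 23, contradiction.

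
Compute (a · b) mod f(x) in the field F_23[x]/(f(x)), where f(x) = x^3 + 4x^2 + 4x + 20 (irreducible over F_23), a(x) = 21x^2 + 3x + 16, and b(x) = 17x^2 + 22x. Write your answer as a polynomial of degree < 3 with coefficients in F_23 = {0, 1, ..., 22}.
a · b ≡ 17x^2 + 15 (mod f(x))

Multiply in F_23[x]: a(x)·b(x) = (21x^2 + 3x + 16)·(17x^2 + 22x) = 12x^4 + 7x^3 + 16x^2 + 7x. This has degree ≥ 3, so divide by f(x) over F_23: 12x^4 + 7x^3 + 16x^2 + 7x = (12x + 5)·(x^3 + 4x^2 + 4x + 20) + (17x^2 + 15). Hence a·b ≡ 17x^2 + 15 (mod f). (F_23[x]/(f) is a field with 23^3 = 12167 elements since f is irreducible of degree 3.)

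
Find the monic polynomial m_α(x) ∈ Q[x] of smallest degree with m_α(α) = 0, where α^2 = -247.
m_α(x) = x^2 + 247

α satisfies α^2 + 247 = 0, so x^2 + 247 annihilates α. Since d = -247 is squarefree and ≠ 1, it is not a perfect square in Q, so x^2 + 247 has no rational root and is therefore irreducible over Q (a degree-2 polynomial over a field is irreducible iff it has no root). Hence m_α(x) = x^2 + 247.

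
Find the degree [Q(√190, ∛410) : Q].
[Q(√190, ∛410) : Q] = 6

Let L = Q(√190, ∛410). Since Q(√190) ⊂ L and [Q(√190):Q] = 2, the tower law gives 2 | [L:Q]. Likewise Q(∛410) ⊂ L with [Q(∛410):Q] = 3 (because 410 is not a perfect cube), so 3 | [L:Q]. As gcd(2,3) = 1, [L:Q] is divisible by 6. Conversely L is generated over Q by √190 and ∛410, so [L:Q] ≤ 2·3 = 6. Therefore [Q(√190, ∛410) : Q] = 6.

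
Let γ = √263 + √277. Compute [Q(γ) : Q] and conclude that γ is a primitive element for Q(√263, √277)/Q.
[Q(γ) : Q] = 4 (equivalently, Q(γ) = Q(√263, √277))

Obviously Q(γ) ⊆ Q(√263, √277), and [Q(√263, √277):Q] = 4 (since 263, 277 are distinct squarefree integers > 1 with 72851 not a perfect square). To show equality we compute the minimal polynomial of γ. From γ = √263 + √277: γ^2 = 263 + 2√(72851) + 277 = 540 + 2√(72851), so γ^2 - 540 = 2√(72851); squaring, (γ^2 - 540)^2 = 4·72851, i.e. γ^4 - 1080γ^2 + 291600 - 291404 = 0, i.e. γ^4 - 1080γ^2 + 196 = 0. So γ is a root of x^4 - 1080x^2 + 196. This polynomial is irreducible over Q: it has no rational root (each ±√263 ± √277 is irrational), and any factorization into two quadratics over Q would force √(72851) ∈ Q (pairing opposite roots) or √263, √277 ∈ Q (other pairings), all impossible. Hence [Q(γ):Q] = 4 = [Q(√263, √277):Q], so Q(γ) = Q(√263, √277).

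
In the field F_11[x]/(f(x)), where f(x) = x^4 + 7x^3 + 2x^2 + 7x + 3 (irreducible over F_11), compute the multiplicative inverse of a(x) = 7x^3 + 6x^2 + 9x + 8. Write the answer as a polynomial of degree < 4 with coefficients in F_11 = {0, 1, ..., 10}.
a(x)^(-1) ≡ 9x^3 + x^2 + 4 (mod f(x))

Since f is irreducible over F_11, F_11[x]/(f) is a field and a(x) ≠ 0 has an inverse. Apply the extended Euclidean algorithm to f(x) and a(x) in F_11[x]: f(x) = (8x + 2)·a(x) + (6x^2 + 2x + 9);  a(x) = (3x)·(6x^2 + 2x + 9) + (4x + 8);  (6x^2 + 2x + 9) = (7x + 3)·(4x + 8) + (7). The last nonzero remainder is the constant 7 = gcd(f, a) in F_11. Back-substituting through the division chain expresses 7 = s(x)·a(x) + t(x)·f(x) with s(x) ≡ 8x^3 + 7x^2 + 6 (mod f), so (8x^3 + 7x^2 + 6)·a(x) ≡ 7 (mod f). Multiplying by 7^(-1) ≡ 8 in F_11 gives a(x)^(-1) ≡ 8·(8x^3 + 7x^2 + 6) ≡ 9x^3 + x^2 + 4 (mod f). Check: (7x^3 + 6x^2 + 9x + 8)·(9x^3 + x^2 + 4) = 8x^6 + 6x^5 + 10x^4 + 10x^3 + 10x^2 + 3x + 10 ≡ 1 (mod x^4 + 7x^3 + 2x^2 + 7x + 3).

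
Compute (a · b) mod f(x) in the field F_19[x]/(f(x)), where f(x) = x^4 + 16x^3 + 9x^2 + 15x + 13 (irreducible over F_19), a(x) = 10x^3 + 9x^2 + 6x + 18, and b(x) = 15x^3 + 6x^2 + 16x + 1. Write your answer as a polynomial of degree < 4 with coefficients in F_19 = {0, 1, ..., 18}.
a · b ≡ 12x^3 + 5x^2 + 6x + 13 (mod f(x))

Multiply in F_19[x]: a(x)·b(x) = (10x^3 + 9x^2 + 6x + 18)·(15x^3 + 6x^2 + 16x + 1) = 17x^6 + 5x^5 + 4x^3 + 4x^2 + 9x + 18. This has degree ≥ 4, so divide by f(x) over F_19: 17x^6 + 5x^5 + 4x^3 + 4x^2 + 9x + 18 = (17x^2 + 18x + 15)·(x^4 + 16x^3 + 9x^2 + 15x + 13) + (12x^3 + 5x^2 + 6x + 13). Hence a·b ≡ 12x^3 + 5x^2 + 6x + 13 (mod f). (F_19[x]/(f) is a field with 19^4 = 130321 elements since f is irreducible of degree 4.)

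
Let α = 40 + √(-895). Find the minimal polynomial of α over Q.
m_α(x) = x^2 - 80x + 2495

From α - 40 = √(-895), squaring gives (α - 40)^2 = -895, i.e. α^2 - 80α + 1600 = -895, so α^2 - 80α + 2495 = 0. The discriminant of x^2 - 80x + 2495 is (-80)^2 - 4·(2495) = 6400 - 9980 = -3580, and 4·(-895) is not a perfect square in Q since -895 is squarefree and ≠ 1. Hence x^2 - 80x + 2495 is irreducible over Q and is the minimal polynomial of α.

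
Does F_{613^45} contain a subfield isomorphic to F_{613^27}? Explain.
No: F_{613^27} is not a subfield of F_{613^45}

F_{p^m} embeds in F_{p^n} iff m | n. Here 27 ∤ 45 (since 45 = 1·27 + 18 with remainder 18 ≠ 0), so F_{613^27} is not a subfield of F_{613^45}. Equivalently: if it were, the tower law would give 27 = [F_{613^27}:F_613] dividing [F_{613^45}:F_613] = 45, contradiction.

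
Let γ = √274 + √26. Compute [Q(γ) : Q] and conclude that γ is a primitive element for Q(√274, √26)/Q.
[Q(γ) : Q] = 4 (equivalently, Q(γ) = Q(√274, √26))

Obviously Q(γ) ⊆ Q(√274, √26), and [Q(√274, √26):Q] = 4 (since 274, 26 are distinct squarefree integers > 1 with 7124 not a perfect square). To show equality we compute the minimal polynomial of γ. From γ = √274 + √26: γ^2 = 274 + 2√(7124) + 26 = 300 + 2√(7124), so γ^2 - 300 = 2√(7124); squaring, (γ^2 - 300)^2 = 4·7124, i.e. γ^4 - 600γ^2 + 90000 - 28496 = 0, i.e. γ^4 - 600γ^2 + 61504 = 0. So γ is a root of x^4 - 600x^2 + 61504. This polynomial is irreducible over Q: it has no rational root (each ±√274 ± √26 is irrational), and any factorization into two quadratics over Q would force √(7124) ∈ Q (pairing opposite roots) or √274, √26 ∈ Q (other pairings), all impossible. Hence [Q(γ):Q] = 4 = [Q(√274, √26):Q], so Q(γ) = Q(√274, √26).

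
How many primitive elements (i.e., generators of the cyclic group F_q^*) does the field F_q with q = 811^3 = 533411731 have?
There are φ(533411730) = 134369280 primitive elements

F_q^* is cyclic of order q - 1 = 533411730. A cyclic group of order m has exactly φ(m) generators. Here m = 533411730 = 2 · 3^5 · 5 · 31 · 73 · 97, so the number of primitive elements is φ(533411730) = 134369280.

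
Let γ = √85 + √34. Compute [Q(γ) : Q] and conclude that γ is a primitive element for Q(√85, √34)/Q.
[Q(γ) : Q] = 4 (equivalently, Q(γ) = Q(√85, √34))

Obviously Q(γ) ⊆ Q(√85, √34), and [Q(√85, √34):Q] = 4 (since 85, 34 are distinct squarefree integers > 1 with 2890 not a perfect square). To show equality we compute the minimal polynomial of γ. From γ = √85 + √34: γ^2 = 85 + 2√(2890) + 34 = 119 + 2√(2890), so γ^2 - 119 = 2√(2890); squaring, (γ^2 - 119)^2 = 4·2890, i.e. γ^4 - 238γ^2 + 14161 - 11560 = 0, i.e. γ^4 - 238γ^2 + 2601 = 0. So γ is a root of x^4 - 238x^2 + 2601. This polynomial is irreducible over Q: it has no rational root (each ±√85 ± √34 is irrational), and any factorization into two quadratics over Q would force √(2890) ∈ Q (pairing opposite roots) or √85, √34 ∈ Q (other pairings), all impossible. Hence [Q(γ):Q] = 4 = [Q(√85, √34):Q], so Q(γ) = Q(√85, √34).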